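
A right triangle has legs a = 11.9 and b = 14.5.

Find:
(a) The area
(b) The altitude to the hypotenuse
(a) The legs are perpendicular, so Area = ½·a·b = ½·11.9·14.5 = ½·172.55 = 86.275
(b) Hypotenuse c = √(a² + b²) = √(141.61 + 210.25) = √351.86 ≈ 18.7579
    Area = ½·c·h_c  ⇒  h_c = 2·Area/c = 172.55/18.7579 ≈ 9.19878

Area = 86.275, h_c = 9.199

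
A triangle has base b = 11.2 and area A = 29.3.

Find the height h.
A = ½·b·h  ⇒  h = 2A/b = 2·29.3/11.2 = 58.6/11.2 ≈ 5.23214

h = 5.232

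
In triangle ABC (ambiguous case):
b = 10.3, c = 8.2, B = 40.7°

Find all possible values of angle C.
b/sin(B) = c/sin(C)  ⇒  sin(C) = c·sin(B)/b = 8.2·sin(40.7°)/10.3
sin(40.7°) ≈ 0.652098
sin(C) ≈ 8.2·0.652098/10.3 ≈ 5.34721/10.3 ≈ 0.519146
Candidate 1: C₁ = arcsin(0.519146) ≈ 31.275°  →  A = 180° − 40.7° − 31.275° ≈ 108.025° > 0, valid
Candidate 2: C₂ = 180° − C₁ ≈ 148.725°  →  A = 180° − 40.7° − 148.725° ≈ -9.425° ≤ 0, not a valid triangle

C = 31.28° (one solution)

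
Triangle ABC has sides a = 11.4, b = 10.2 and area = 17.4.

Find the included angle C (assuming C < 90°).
Area = ½·a·b·sin(C)  ⇒  sin(C) = 2·Area/(a·b) = 2·17.4/(11.4·10.2) = 34.8/116.28 ≈ 0.299278
C = arcsin(0.299278) ≈ 17.4142° (taking the acute solution since C < 90°)

C = 17.41°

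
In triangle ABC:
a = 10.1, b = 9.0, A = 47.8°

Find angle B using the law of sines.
a/sin(A) = b/sin(B)  ⇒  sin(B) = b·sin(A)/a = 9.0·sin(47.8°)/10.1
sin(47.8°) ≈ 0.740805
sin(B) ≈ 9.0·0.740805/10.1 ≈ 6.66724/10.1 ≈ 0.660123
B = arcsin(0.660123) ≈ 41.3092°
(Since b ≤ a we need B ≤ A, so the obtuse alternative 180° − 41.3092° ≈ 138.691° is rejected.)

B = 41.31°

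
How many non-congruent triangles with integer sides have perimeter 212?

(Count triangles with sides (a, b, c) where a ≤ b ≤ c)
Let a ≤ b ≤ c with a + b + c = 212. The only binding inequality is a + b > c, i.e. 212 − c > c, so c < 212/2; and c ≥ 212/3 since c is the largest side.
So 71 ≤ c ≤ 105. For each c, b runs from ⌈(212 − c)/2⌉ up to c (then a = 212 − b − c satisfies 1 ≤ a ≤ b automatically), giving c − ⌈(212 − c)/2⌉ + 1 choices.
Summing over c: 1 + 3 + 4 + 6 + … + 51 + 52  (35 terms, c = 71, …, 105) = 936
Check (closed form: nearest integer to p²/48 for even p, (p+3)²/48 for odd p): 212²/48 = 44944/48 ≈ 936.33 → 936

936 triangles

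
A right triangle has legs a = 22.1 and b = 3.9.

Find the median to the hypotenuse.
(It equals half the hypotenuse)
Hypotenuse c = √(a² + b²) = √(488.41 + 15.21) = √503.62 ≈ 22.4415
Median to hypotenuse = c/2 ≈ 22.4415/2 ≈ 11.2207

Median = 11.22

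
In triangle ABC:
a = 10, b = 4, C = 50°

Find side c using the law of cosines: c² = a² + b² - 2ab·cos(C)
c² = 10² + 4² − 2·10·4·cos(50°)
cos(50°) ≈ 0.642788
c² ≈ 100 + 16 − 80·(0.642788) ≈ 116 − 51.423 ≈ 64.577
c ≈ √64.577 ≈ 8.03598

c = 8.036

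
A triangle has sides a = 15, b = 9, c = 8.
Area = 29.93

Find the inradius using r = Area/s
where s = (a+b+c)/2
s = (15 + 9 + 8)/2 = 32/2 = 16
r = Area/s = 29.93/16 ≈ 1.87062

r = 1.871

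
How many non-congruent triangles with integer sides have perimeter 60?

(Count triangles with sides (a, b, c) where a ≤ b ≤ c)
Let a ≤ b ≤ c with a + b + c = 60. The only binding inequality is a + b > c, i.e. 60 − c > c, so c < 60/2; and c ≥ 60/3 since c is the largest side.
So 20 ≤ c ≤ 29. For each c, b runs from ⌈(60 − c)/2⌉ up to c (then a = 60 − b − c satisfies 1 ≤ a ≤ b automatically), giving c − ⌈(60 − c)/2⌉ + 1 choices.
Summing over c: 1 + 2 + 4 + 5 + 7 + 8 + 10 + 11 + 13 + 14 = 75
Check (closed form: nearest integer to p²/48 for even p, (p+3)²/48 for odd p): 60²/48 = 3600/48 ≈ 75.00 → 75

75 triangles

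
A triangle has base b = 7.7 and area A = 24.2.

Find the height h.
A = ½·b·h  ⇒  h = 2A/b = 2·24.2/7.7 = 48.4/7.7 ≈ 6.28571

h = 6.286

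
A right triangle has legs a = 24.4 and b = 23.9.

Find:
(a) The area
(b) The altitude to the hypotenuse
(a) The legs are perpendicular, so Area = ½·a·b = ½·24.4·23.9 = ½·583.16 = 291.58
(b) Hypotenuse c = √(a² + b²) = √(595.36 + 571.21) = √1166.57 ≈ 34.1551
    Area = ½·c·h_c  ⇒  h_c = 2·Area/c = 583.16/34.1551 ≈ 17.0739

Area = 291.58, h_c = 17.07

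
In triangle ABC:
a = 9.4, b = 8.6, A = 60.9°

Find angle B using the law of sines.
a/sin(A) = b/sin(B)  ⇒  sin(B) = b·sin(A)/a = 8.6·sin(60.9°)/9.4
sin(60.9°) ≈ 0.873772
sin(B) ≈ 8.6·0.873772/9.4 ≈ 7.51444/9.4 ≈ 0.799409
B = arcsin(0.799409) ≈ 53.0737°
(Since b ≤ a we need B ≤ A, so the obtuse alternative 180° − 53.0737° ≈ 126.926° is rejected.)

B = 53.07°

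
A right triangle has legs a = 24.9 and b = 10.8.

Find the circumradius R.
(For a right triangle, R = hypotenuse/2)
Hypotenuse c = √(a² + b²) = √(620.01 + 116.64) = √736.65 ≈ 27.1413
R = c/2 ≈ 27.1413/2 ≈ 13.5706

R = 13.57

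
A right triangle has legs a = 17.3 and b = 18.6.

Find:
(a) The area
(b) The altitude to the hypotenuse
(a) The legs are perpendicular, so Area = ½·a·b = ½·17.3·18.6 = ½·321.78 = 160.89
(b) Hypotenuse c = √(a² + b²) = √(299.29 + 345.96) = √645.25 ≈ 25.4018
    Area = ½·c·h_c  ⇒  h_c = 2·Area/c = 321.78/25.4018 ≈ 12.6676

Area = 160.89, h_c = 12.67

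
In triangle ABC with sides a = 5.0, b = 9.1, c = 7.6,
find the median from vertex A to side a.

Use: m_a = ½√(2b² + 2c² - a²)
m_a = ½√(2·9.1² + 2·7.6² − 5.0²) = ½√(2·82.81 + 2·57.76 − 25) = ½√(165.62 + 115.52 − 25) = ½√256.14
√256.14 ≈ 16.0044, so m_a ≈ 8.00219

m_a = 8.002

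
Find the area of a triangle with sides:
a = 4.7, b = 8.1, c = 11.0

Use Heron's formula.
s = (4.7 + 8.1 + 11.0)/2 = 23.8/2 = 11.9
s − a = 7.2, s − b = 3.8, s − c = 0.9
s(s−a)(s−b)(s−c) = 11.9·7.2·3.8·0.9 ≈ 293.026
Area = √293.026 ≈ 17.118

Area = 17.12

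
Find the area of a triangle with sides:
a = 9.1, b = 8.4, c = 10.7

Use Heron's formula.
s = (9.1 + 8.4 + 10.7)/2 = 28.2/2 = 14.1
s − a = 5, s − b = 5.7, s − c = 3.4
s(s−a)(s−b)(s−c) = 14.1·5·5.7·3.4 ≈ 1366.29
Area = √1366.29 ≈ 36.9634

Area = 36.96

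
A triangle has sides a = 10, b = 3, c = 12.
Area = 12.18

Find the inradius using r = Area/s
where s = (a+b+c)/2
s = (10 + 3 + 12)/2 = 25/2 = 12.5
r = Area/s = 12.18/12.5 ≈ 0.9744

r = 0.9744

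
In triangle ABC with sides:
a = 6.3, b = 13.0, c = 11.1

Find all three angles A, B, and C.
Law of cosines for each angle (a² = 39.69, b² = 169, c² = 123.21):
cos(A) = (b² + c² − a²)/(2bc) = (169 + 123.21 − 39.69)/(2·13.0·11.1) = 252.52/288.6 ≈ 0.874983  ⇒  A ≈ 28.9571°
cos(B) = (a² + c² − b²)/(2ac) = (39.69 + 123.21 − 169)/(2·6.3·11.1) = -6.1/139.86 ≈ -0.043615  ⇒  B ≈ 92.4998°
cos(C) = (a² + b² − c²)/(2ab) = (39.69 + 169 − 123.21)/(2·6.3·13.0) = 85.48/163.8 ≈ 0.521856  ⇒  C ≈ 58.5432°
Check: A + B + C ≈ 180°

A = 28.96°, B = 92.5°, C = 58.54°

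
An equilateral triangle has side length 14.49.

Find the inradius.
r = Area/s with s the semi-perimeter.
Area = (√3/4)·14.49² = (√3/4)·209.9601 ≈ 0.433013·209.9601 ≈ 90.9154
s = 3·14.49/2 = 21.735
r ≈ 90.9154/21.735 ≈ 4.1829
(Equivalently r = side/(2√3) = 14.49/3.4641 ≈ 4.1829.)

r = 4.183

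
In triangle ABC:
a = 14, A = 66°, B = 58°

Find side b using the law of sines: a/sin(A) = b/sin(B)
a/sin(A) = b/sin(B)  ⇒  b = a·sin(B)/sin(A) = 14·sin(58°)/sin(66°)
sin(58°) ≈ 0.848048, sin(66°) ≈ 0.913545
b ≈ 14·0.848048/0.913545 ≈ 11.8727/0.913545 ≈ 12.9963

b = 13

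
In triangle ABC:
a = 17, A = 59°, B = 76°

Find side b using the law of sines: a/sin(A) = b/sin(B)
a/sin(A) = b/sin(B)  ⇒  b = a·sin(B)/sin(A) = 17·sin(76°)/sin(59°)
sin(76°) ≈ 0.970296, sin(59°) ≈ 0.857167
b ≈ 17·0.970296/0.857167 ≈ 16.495/0.857167 ≈ 19.2436

b = 19.24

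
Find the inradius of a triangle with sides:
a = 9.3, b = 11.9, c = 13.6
r = Area/s where s is the semi-perimeter.
s = (9.3 + 11.9 + 13.6)/2 = 34.8/2 = 17.4
Area = √(s(s−a)(s−b)(s−c)) = √(17.4·8.1·5.5·3.8) ≈ √2945.65 ≈ 54.2738
r ≈ 54.2738/17.4 ≈ 3.11918

r = 3.119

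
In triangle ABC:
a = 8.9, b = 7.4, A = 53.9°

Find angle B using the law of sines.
a/sin(A) = b/sin(B)  ⇒  sin(B) = b·sin(A)/a = 7.4·sin(53.9°)/8.9
sin(53.9°) ≈ 0.80799
sin(B) ≈ 7.4·0.80799/8.9 ≈ 5.97913/8.9 ≈ 0.671812
B = arcsin(0.671812) ≈ 42.2071°
(Since b ≤ a we need B ≤ A, so the obtuse alternative 180° − 42.2071° ≈ 137.793° is rejected.)

B = 42.21°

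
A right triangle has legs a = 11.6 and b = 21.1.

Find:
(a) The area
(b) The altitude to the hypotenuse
(a) The legs are perpendicular, so Area = ½·a·b = ½·11.6·21.1 = ½·244.76 = 122.38
(b) Hypotenuse c = √(a² + b²) = √(134.56 + 445.21) = √579.77 ≈ 24.0784
    Area = ½·c·h_c  ⇒  h_c = 2·Area/c = 244.76/24.0784 ≈ 10.1651

Area = 122.38, h_c = 10.17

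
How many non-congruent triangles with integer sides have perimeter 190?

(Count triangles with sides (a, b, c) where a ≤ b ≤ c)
Let a ≤ b ≤ c with a + b + c = 190. The only binding inequality is a + b > c, i.e. 190 − c > c, so c < 190/2; and c ≥ 190/3 since c is the largest side.
So 64 ≤ c ≤ 94. For each c, b runs from ⌈(190 − c)/2⌉ up to c (then a = 190 − b − c satisfies 1 ≤ a ≤ b automatically), giving c − ⌈(190 − c)/2⌉ + 1 choices.
Summing over c: 2 + 3 + 5 + 6 + … + 45 + 47  (31 terms, c = 64, …, 94) = 752
Check (closed form: nearest integer to p²/48 for even p, (p+3)²/48 for odd p): 190²/48 = 36100/48 ≈ 752.08 → 752

752 triangles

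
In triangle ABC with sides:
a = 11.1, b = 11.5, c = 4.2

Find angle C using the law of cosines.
c² = a² + b² − 2ab·cos(C)  ⇒  cos(C) = (a² + b² − c²)/(2ab)
cos(C) = (11.1² + 11.5² − 4.2²)/(2·11.1·11.5) = (123.21 + 132.25 − 17.64)/255.3 = 237.82/255.3 ≈ 0.931532
C = arccos(0.931532) ≈ 21.3252°

C = 21.33°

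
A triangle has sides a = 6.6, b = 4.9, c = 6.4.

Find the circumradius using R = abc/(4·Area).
First find the area with Heron's formula.
s = (6.6 + 4.9 + 6.4)/2 = 8.95
Area = √(s(s−a)(s−b)(s−c)) = √(8.95·2.35·4.05·2.55) ≈ √217.213 ≈ 14.7382
abc = 6.6·4.9·6.4 = 206.976
R = abc/(4·Area) ≈ 206.976/(4·14.7382) = 206.976/58.9526 ≈ 3.51089

R = 3.511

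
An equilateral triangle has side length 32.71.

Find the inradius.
r = Area/s with s the semi-perimeter.
Area = (√3/4)·32.71² = (√3/4)·1069.9441 ≈ 0.433013·1069.9441 ≈ 463.299
s = 3·32.71/2 = 49.065
r ≈ 463.299/49.065 ≈ 9.44256
(Equivalently r = side/(2√3) = 32.71/3.4641 ≈ 9.44256.)

r = 9.443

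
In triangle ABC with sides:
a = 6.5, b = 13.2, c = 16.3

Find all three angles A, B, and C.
Law of cosines for each angle (a² = 42.25, b² = 174.24, c² = 265.69):
cos(A) = (b² + c² − a²)/(2bc) = (174.24 + 265.69 − 42.25)/(2·13.2·16.3) = 397.68/430.32 ≈ 0.924149  ⇒  A ≈ 22.4596°
cos(B) = (a² + c² − b²)/(2ac) = (42.25 + 265.69 − 174.24)/(2·6.5·16.3) = 133.7/211.9 ≈ 0.630958  ⇒  B ≈ 50.8792°
cos(C) = (a² + b² − c²)/(2ab) = (42.25 + 174.24 − 265.69)/(2·6.5·13.2) = -49.2/171.6 ≈ -0.286713  ⇒  C ≈ 106.661°
Check: A + B + C ≈ 180°

A = 22.46°, B = 50.88°, C = 106.7°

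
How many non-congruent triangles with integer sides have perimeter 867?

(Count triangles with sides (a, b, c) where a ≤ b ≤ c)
Let a ≤ b ≤ c with a + b + c = 867. The only binding inequality is a + b > c, i.e. 867 − c > c, so c < 867/2; and c ≥ 867/3 since c is the largest side.
So 289 ≤ c ≤ 433. For each c, b runs from ⌈(867 − c)/2⌉ up to c (then a = 867 − b − c satisfies 1 ≤ a ≤ b automatically), giving c − ⌈(867 − c)/2⌉ + 1 choices.
Summing over c: 1 + 2 + 4 + 5 + … + 215 + 217  (145 terms, c = 289, …, 433) = 15769
Check (closed form: nearest integer to p²/48 for even p, (p+3)²/48 for odd p): (867+3)²/48 = 870²/48 = 756900/48 ≈ 15768.75 → 15769

15769 triangles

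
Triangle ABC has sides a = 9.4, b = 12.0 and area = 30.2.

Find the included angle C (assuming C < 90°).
Area = ½·a·b·sin(C)  ⇒  sin(C) = 2·Area/(a·b) = 2·30.2/(9.4·12.0) = 60.4/112.8 ≈ 0.535461
C = arcsin(0.535461) ≈ 32.3752° (taking the acute solution since C < 90°)

C = 32.38°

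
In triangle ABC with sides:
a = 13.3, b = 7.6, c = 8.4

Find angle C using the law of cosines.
c² = a² + b² − 2ab·cos(C)  ⇒  cos(C) = (a² + b² − c²)/(2ab)
cos(C) = (13.3² + 7.6² − 8.4²)/(2·13.3·7.6) = (176.89 + 57.76 − 70.56)/202.16 = 164.09/202.16 ≈ 0.811684
C = arccos(0.811684) ≈ 35.7392°

C = 35.74°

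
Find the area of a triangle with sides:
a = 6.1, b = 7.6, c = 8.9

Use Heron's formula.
s = (6.1 + 7.6 + 8.9)/2 = 22.6/2 = 11.3
s − a = 5.2, s − b = 3.7, s − c = 2.4
s(s−a)(s−b)(s−c) = 11.3·5.2·3.7·2.4 ≈ 521.789
Area = √521.789 ≈ 22.8427

Area = 22.84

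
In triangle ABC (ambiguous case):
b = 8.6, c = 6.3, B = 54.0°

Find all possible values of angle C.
b/sin(B) = c/sin(C)  ⇒  sin(C) = c·sin(B)/b = 6.3·sin(54.0°)/8.6
sin(54.0°) ≈ 0.809017
sin(C) ≈ 6.3·0.809017/8.6 ≈ 5.09681/8.6 ≈ 0.592652
Candidate 1: C₁ = arcsin(0.592652) ≈ 36.3454°  →  A = 180° − 54.0° − 36.3454° ≈ 89.6546° > 0, valid
Candidate 2: C₂ = 180° − C₁ ≈ 143.655°  →  A = 180° − 54.0° − 143.655° ≈ -17.6546° ≤ 0, not a valid triangle

C = 36.35° (one solution)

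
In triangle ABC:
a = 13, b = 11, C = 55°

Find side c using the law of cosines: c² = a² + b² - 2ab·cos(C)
c² = 13² + 11² − 2·13·11·cos(55°)
cos(55°) ≈ 0.573576
c² ≈ 169 + 121 − 286·(0.573576) ≈ 290 − 164.043 ≈ 125.957
c ≈ √125.957 ≈ 11.2231

c = 11.22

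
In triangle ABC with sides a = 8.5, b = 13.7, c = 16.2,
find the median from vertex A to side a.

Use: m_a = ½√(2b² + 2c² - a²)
m_a = ½√(2·13.7² + 2·16.2² − 8.5²) = ½√(2·187.69 + 2·262.44 − 72.25) = ½√(375.38 + 524.88 − 72.25) = ½√828.01
√828.01 ≈ 28.7752, so m_a ≈ 14.3876

m_a = 14.39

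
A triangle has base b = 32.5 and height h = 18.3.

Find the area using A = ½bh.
A = ½·b·h = ½·32.5·18.3 = ½·594.75 = 297.375

Area = 297.375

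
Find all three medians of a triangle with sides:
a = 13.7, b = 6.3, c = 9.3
Median formula: m_a = ½√(2b² + 2c² − a²) (and cyclically). a² = 187.69, b² = 39.69, c² = 86.49.
m_a = ½√(2·39.69 + 2·86.49 − 187.69) = ½√64.67 ≈ ½·8.04177 ≈ 4.02088
m_b = ½√(2·187.69 + 2·86.49 − 39.69) = ½√508.67 ≈ ½·22.5537 ≈ 11.2769
m_c = ½√(2·187.69 + 2·39.69 − 86.49) = ½√368.27 ≈ ½·19.1904 ≈ 9.59518

m_a = 4.021, m_b = 11.28, m_c = 9.595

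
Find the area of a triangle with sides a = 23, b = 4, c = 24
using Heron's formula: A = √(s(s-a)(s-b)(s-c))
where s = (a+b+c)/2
s = (23 + 4 + 24)/2 = 51/2 = 25.5
s − a = 2.5, s − b = 21.5, s − c = 1.5
s(s−a)(s−b)(s−c) = 25.5·2.5·21.5·1.5 = 2055.9375
Area = √2055.9375 ≈ 45.3424

s = 25.5, Area = 45.34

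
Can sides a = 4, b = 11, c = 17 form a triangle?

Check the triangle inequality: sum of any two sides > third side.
a + b vs c: 4 + 11 = 15 ≤ 17  ✗
a + c vs b: 4 + 17 = 21 > 11  ✓
b + c vs a: 11 + 17 = 28 > 4  ✓

No: 4 + 11 = 15 is not > 17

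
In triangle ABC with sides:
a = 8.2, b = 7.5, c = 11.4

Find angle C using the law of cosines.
c² = a² + b² − 2ab·cos(C)  ⇒  cos(C) = (a² + b² − c²)/(2ab)
cos(C) = (8.2² + 7.5² − 11.4²)/(2·8.2·7.5) = (67.24 + 56.25 − 129.96)/123 = -6.47/123 ≈ -0.0526016
C = arccos(-0.0526016) ≈ 93.0152°

C = 93.02°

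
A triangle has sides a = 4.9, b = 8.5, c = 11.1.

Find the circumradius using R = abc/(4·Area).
First find the area with Heron's formula.
s = (4.9 + 8.5 + 11.1)/2 = 12.25
Area = √(s(s−a)(s−b)(s−c)) = √(12.25·7.35·3.75·1.15) ≈ √388.287 ≈ 19.705
abc = 4.9·8.5·11.1 = 462.315
R = abc/(4·Area) ≈ 462.315/(4·19.705) = 462.315/78.82 ≈ 5.86546

R = 5.865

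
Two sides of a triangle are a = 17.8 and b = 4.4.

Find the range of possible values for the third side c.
Triangle inequality: |a − b| < c < a + b
|a − b| = |17.8 − 4.4| = 13.4
a + b = 17.8 + 4.4 = 22.2

13.4 < c < 22.2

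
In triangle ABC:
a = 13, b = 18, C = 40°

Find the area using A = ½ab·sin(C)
A = ½·a·b·sin(C) = ½·13·18·sin(40°)
sin(40°) ≈ 0.642788
A ≈ ½·234·0.642788 = 117·0.642788 ≈ 75.2062

Area = 75.21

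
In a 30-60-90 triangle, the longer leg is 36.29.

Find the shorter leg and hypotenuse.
In a 30-60-90 triangle the sides are in ratio 1 : √3 : 2, so short leg = long leg/√3 and hypotenuse = 2·(short leg).
Short leg = 36.29/√3 ≈ 36.29/1.73205 ≈ 20.952
Hypotenuse = 2·20.952 ≈ 41.9041

Short leg = 20.95, Hypotenuse = 41.9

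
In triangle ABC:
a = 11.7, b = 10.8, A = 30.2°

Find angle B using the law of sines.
a/sin(A) = b/sin(B)  ⇒  sin(B) = b·sin(A)/a = 10.8·sin(30.2°)/11.7
sin(30.2°) ≈ 0.50302
sin(B) ≈ 10.8·0.50302/11.7 ≈ 5.43262/11.7 ≈ 0.464326
B = arcsin(0.464326) ≈ 27.6666°
(Since b ≤ a we need B ≤ A, so the obtuse alternative 180° − 27.6666° ≈ 152.333° is rejected.)

B = 27.67°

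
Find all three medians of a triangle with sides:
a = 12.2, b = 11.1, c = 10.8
Median formula: m_a = ½√(2b² + 2c² − a²) (and cyclically). a² = 148.84, b² = 123.21, c² = 116.64.
m_a = ½√(2·123.21 + 2·116.64 − 148.84) = ½√330.86 ≈ ½·18.1896 ≈ 9.09478
m_b = ½√(2·148.84 + 2·116.64 − 123.21) = ½√407.75 ≈ ½·20.1928 ≈ 10.0964
m_c = ½√(2·148.84 + 2·123.21 − 116.64) = ½√427.46 ≈ ½·20.6751 ≈ 10.3376

m_a = 9.095, m_b = 10.1, m_c = 10.34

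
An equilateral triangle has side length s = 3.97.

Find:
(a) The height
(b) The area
(a) The height splits the triangle into two 30-60-90 halves: h = s·√3/2 = 3.97·1.73205/2 ≈ 6.87624/2 ≈ 3.43812
(b) Area = (√3/4)·s² = (√3/4)·3.97² = (√3/4)·15.7609 ≈ 0.433013·15.7609 ≈ 6.82467

Height = 3.438, Area = 6.825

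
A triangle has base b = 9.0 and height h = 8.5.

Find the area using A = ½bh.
A = ½·b·h = ½·9.0·8.5 = ½·76.5 = 38.25

Area = 38.25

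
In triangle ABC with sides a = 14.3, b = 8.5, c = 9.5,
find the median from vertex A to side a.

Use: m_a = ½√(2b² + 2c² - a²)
m_a = ½√(2·8.5² + 2·9.5² − 14.3²) = ½√(2·72.25 + 2·90.25 − 204.49) = ½√(144.5 + 180.5 − 204.49) = ½√120.51
√120.51 ≈ 10.9777, so m_a ≈ 5.48885

m_a = 5.489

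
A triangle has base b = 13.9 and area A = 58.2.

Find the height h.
A = ½·b·h  ⇒  h = 2A/b = 2·58.2/13.9 = 116.4/13.9 ≈ 8.3741

h = 8.374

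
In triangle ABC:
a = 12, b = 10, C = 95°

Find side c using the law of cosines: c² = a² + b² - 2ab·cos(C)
c² = 12² + 10² − 2·12·10·cos(95°)
cos(95°) ≈ -0.0871557
c² ≈ 144 + 100 − 240·(-0.0871557) ≈ 244 + 20.9174 ≈ 264.917
c ≈ √264.917 ≈ 16.2763

c = 16.28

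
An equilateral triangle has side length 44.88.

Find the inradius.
r = Area/s with s the semi-perimeter.
Area = (√3/4)·44.88² = (√3/4)·2014.2144 ≈ 0.433013·2014.2144 ≈ 872.18
s = 3·44.88/2 = 67.32
r ≈ 872.18/67.32 ≈ 12.9557
(Equivalently r = side/(2√3) = 44.88/3.4641 ≈ 12.9557.)

r = 12.96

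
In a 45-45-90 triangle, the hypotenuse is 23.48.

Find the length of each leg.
In a 45-45-90 triangle hypotenuse = leg·√2, so leg = hypotenuse/√2.
Leg = 23.48/√2 ≈ 23.48/1.41421 ≈ 16.6029

Each leg = 16.6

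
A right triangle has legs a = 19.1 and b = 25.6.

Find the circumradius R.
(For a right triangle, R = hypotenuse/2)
Hypotenuse c = √(a² + b²) = √(364.81 + 655.36) = √1020.17 ≈ 31.9401
R = c/2 ≈ 31.9401/2 ≈ 15.9701

R = 15.97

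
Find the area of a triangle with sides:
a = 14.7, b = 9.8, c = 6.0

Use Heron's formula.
s = (14.7 + 9.8 + 6.0)/2 = 30.5/2 = 15.25
s − a = 0.55, s − b = 5.45, s − c = 9.25
s(s−a)(s−b)(s−c) = 15.25·0.55·5.45·9.25 ≈ 422.835
Area = √422.835 ≈ 20.5629

Area = 20.56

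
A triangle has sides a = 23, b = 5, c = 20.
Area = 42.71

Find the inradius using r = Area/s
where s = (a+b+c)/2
s = (23 + 5 + 20)/2 = 48/2 = 24
r = Area/s = 42.71/24 ≈ 1.77958

r = 1.78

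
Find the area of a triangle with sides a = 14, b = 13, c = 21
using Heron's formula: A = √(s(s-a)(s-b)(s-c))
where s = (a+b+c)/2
s = (14 + 13 + 21)/2 = 48/2 = 24
s − a = 10, s − b = 11, s − c = 3
s(s−a)(s−b)(s−c) = 24·10·11·3 = 7920
Area = √7920 ≈ 88.9944

s = 24.0, Area = 88.99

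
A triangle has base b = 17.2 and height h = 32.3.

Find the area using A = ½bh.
A = ½·b·h = ½·17.2·32.3 = ½·555.56 = 277.78

Area = 277.78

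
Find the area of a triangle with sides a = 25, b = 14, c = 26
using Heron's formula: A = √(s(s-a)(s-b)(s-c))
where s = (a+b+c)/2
s = (25 + 14 + 26)/2 = 65/2 = 32.5
s − a = 7.5, s − b = 18.5, s − c = 6.5
s(s−a)(s−b)(s−c) = 32.5·7.5·18.5·6.5 = 29310.9375
Area = √29310.9375 ≈ 171.204

s = 32.5, Area = 171.2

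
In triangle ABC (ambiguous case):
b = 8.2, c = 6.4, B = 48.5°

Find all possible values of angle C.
b/sin(B) = c/sin(C)  ⇒  sin(C) = c·sin(B)/b = 6.4·sin(48.5°)/8.2
sin(48.5°) ≈ 0.748956
sin(C) ≈ 6.4·0.748956/8.2 ≈ 4.79332/8.2 ≈ 0.584551
Candidate 1: C₁ = arcsin(0.584551) ≈ 35.7713°  →  A = 180° − 48.5° − 35.7713° ≈ 95.7287° > 0, valid
Candidate 2: C₂ = 180° − C₁ ≈ 144.229°  →  A = 180° − 48.5° − 144.229° ≈ -12.7287° ≤ 0, not a valid triangle

C = 35.77° (one solution)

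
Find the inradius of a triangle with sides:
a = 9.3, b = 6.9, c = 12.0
r = Area/s where s is the semi-perimeter.
s = (9.3 + 6.9 + 12.0)/2 = 28.2/2 = 14.1
Area = √(s(s−a)(s−b)(s−c)) = √(14.1·4.8·7.2·2.1) ≈ √1023.32 ≈ 31.9894
r ≈ 31.9894/14.1 ≈ 2.26875

r = 2.269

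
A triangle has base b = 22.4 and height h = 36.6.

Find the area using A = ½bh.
A = ½·b·h = ½·22.4·36.6 = ½·819.84 = 409.92

Area = 409.92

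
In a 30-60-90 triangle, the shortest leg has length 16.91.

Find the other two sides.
In a 30-60-90 triangle the sides are in ratio 1 : √3 : 2 (short leg : long leg : hypotenuse).
Long leg = 16.91·√3 ≈ 16.91·1.73205 ≈ 29.289
Hypotenuse = 2·16.91 = 33.82

Long leg = 16.91√3 = 29.29, Hypotenuse = 33.82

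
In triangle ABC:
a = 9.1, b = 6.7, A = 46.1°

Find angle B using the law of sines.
a/sin(A) = b/sin(B)  ⇒  sin(B) = b·sin(A)/a = 6.7·sin(46.1°)/9.1
sin(46.1°) ≈ 0.720551
sin(B) ≈ 6.7·0.720551/9.1 ≈ 4.82769/9.1 ≈ 0.530516
B = arcsin(0.530516) ≈ 32.0403°
(Since b ≤ a we need B ≤ A, so the obtuse alternative 180° − 32.0403° ≈ 147.96° is rejected.)

B = 32.04°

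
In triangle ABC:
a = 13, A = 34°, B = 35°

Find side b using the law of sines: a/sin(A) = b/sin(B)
a/sin(A) = b/sin(B)  ⇒  b = a·sin(B)/sin(A) = 13·sin(35°)/sin(34°)
sin(35°) ≈ 0.573576, sin(34°) ≈ 0.559193
b ≈ 13·0.573576/0.559193 ≈ 7.45649/0.559193 ≈ 13.3344

b = 13.33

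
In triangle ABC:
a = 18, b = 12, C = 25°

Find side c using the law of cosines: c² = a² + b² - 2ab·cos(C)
c² = 18² + 12² − 2·18·12·cos(25°)
cos(25°) ≈ 0.906308
c² ≈ 324 + 144 − 432·(0.906308) ≈ 468 − 391.525 ≈ 76.475
c ≈ √76.475 ≈ 8.745

c = 8.745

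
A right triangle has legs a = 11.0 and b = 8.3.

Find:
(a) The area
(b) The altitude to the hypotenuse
(a) The legs are perpendicular, so Area = ½·a·b = ½·11.0·8.3 = ½·91.3 = 45.65
(b) Hypotenuse c = √(a² + b²) = √(121 + 68.89) = √189.89 ≈ 13.7801
    Area = ½·c·h_c  ⇒  h_c = 2·Area/c = 91.3/13.7801 ≈ 6.62552

Area = 45.65, h_c = 6.626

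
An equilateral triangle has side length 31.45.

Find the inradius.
r = Area/s with s the semi-perimeter.
Area = (√3/4)·31.45² = (√3/4)·989.1025 ≈ 0.433013·989.1025 ≈ 428.294
s = 3·31.45/2 = 47.175
r ≈ 428.294/47.175 ≈ 9.07883
(Equivalently r = side/(2√3) = 31.45/3.4641 ≈ 9.07883.)

r = 9.079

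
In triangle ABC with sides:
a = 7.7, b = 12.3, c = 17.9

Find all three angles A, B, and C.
Law of cosines for each angle (a² = 59.29, b² = 151.29, c² = 320.41):
cos(A) = (b² + c² − a²)/(2bc) = (151.29 + 320.41 − 59.29)/(2·12.3·17.9) = 412.41/440.34 ≈ 0.936572  ⇒  A ≈ 20.5164°
cos(B) = (a² + c² − b²)/(2ac) = (59.29 + 320.41 − 151.29)/(2·7.7·17.9) = 228.41/275.66 ≈ 0.828593  ⇒  B ≈ 34.0455°
cos(C) = (a² + b² − c²)/(2ab) = (59.29 + 151.29 − 320.41)/(2·7.7·12.3) = -109.83/189.42 ≈ -0.579823  ⇒  C ≈ 125.438°
Check: A + B + C ≈ 180°

A = 20.52°, B = 34.05°, C = 125.4°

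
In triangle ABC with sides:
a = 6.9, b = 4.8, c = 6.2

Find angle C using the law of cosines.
c² = a² + b² − 2ab·cos(C)  ⇒  cos(C) = (a² + b² − c²)/(2ab)
cos(C) = (6.9² + 4.8² − 6.2²)/(2·6.9·4.8) = (47.61 + 23.04 − 38.44)/66.24 = 32.21/66.24 ≈ 0.486262
C = arccos(0.486262) ≈ 60.9048°

C = 60.9°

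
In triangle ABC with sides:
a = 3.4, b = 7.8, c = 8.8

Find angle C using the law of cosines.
c² = a² + b² − 2ab·cos(C)  ⇒  cos(C) = (a² + b² − c²)/(2ab)
cos(C) = (3.4² + 7.8² − 8.8²)/(2·3.4·7.8) = (11.56 + 60.84 − 77.44)/53.04 = -5.04/53.04 ≈ -0.0950226
C = arccos(-0.0950226) ≈ 95.4526°

C = 95.45°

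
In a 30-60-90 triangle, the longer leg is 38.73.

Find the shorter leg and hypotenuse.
In a 30-60-90 triangle the sides are in ratio 1 : √3 : 2, so short leg = long leg/√3 and hypotenuse = 2·(short leg).
Short leg = 38.73/√3 ≈ 38.73/1.73205 ≈ 22.3608
Hypotenuse = 2·22.3608 ≈ 44.7216

Short leg = 22.36, Hypotenuse = 44.72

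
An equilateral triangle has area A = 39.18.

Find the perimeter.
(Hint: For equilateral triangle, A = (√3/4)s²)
A = (√3/4)s²  ⇒  s² = 4A/√3 = 4·39.18/√3 = 156.72/1.73205 ≈ 90.4823
s ≈ √90.4823 ≈ 9.51222
Perimeter = 3s ≈ 3·9.51222 ≈ 28.5367

Perimeter = 28.54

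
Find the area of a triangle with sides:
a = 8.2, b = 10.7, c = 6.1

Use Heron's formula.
s = (8.2 + 10.7 + 6.1)/2 = 25/2 = 12.5
s − a = 4.3, s − b = 1.8, s − c = 6.4
s(s−a)(s−b)(s−c) = 12.5·4.3·1.8·6.4 ≈ 619.2
Area = √619.2 ≈ 24.8837

Area = 24.88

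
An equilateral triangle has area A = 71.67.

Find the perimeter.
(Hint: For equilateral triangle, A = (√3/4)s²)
A = (√3/4)s²  ⇒  s² = 4A/√3 = 4·71.67/√3 = 286.68/1.73205 ≈ 165.515
s ≈ √165.515 ≈ 12.8653
Perimeter = 3s ≈ 3·12.8653 ≈ 38.5958

Perimeter = 38.6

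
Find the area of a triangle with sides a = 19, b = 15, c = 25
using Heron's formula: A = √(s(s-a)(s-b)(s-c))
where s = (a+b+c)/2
s = (19 + 15 + 25)/2 = 59/2 = 29.5
s − a = 10.5, s − b = 14.5, s − c = 4.5
s(s−a)(s−b)(s−c) = 29.5·10.5·14.5·4.5 = 20211.1875
Area = √20211.1875 ≈ 142.166

s = 29.5, Area = 142.2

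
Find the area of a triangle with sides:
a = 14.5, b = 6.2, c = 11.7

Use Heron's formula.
s = (14.5 + 6.2 + 11.7)/2 = 32.4/2 = 16.2
s − a = 1.7, s − b = 10, s − c = 4.5
s(s−a)(s−b)(s−c) = 16.2·1.7·10·4.5 ≈ 1239.3
Area = √1239.3 ≈ 35.2037

Area = 35.2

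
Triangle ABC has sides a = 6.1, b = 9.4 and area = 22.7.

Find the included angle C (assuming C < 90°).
Area = ½·a·b·sin(C)  ⇒  sin(C) = 2·Area/(a·b) = 2·22.7/(6.1·9.4) = 45.4/57.34 ≈ 0.791768
C = arcsin(0.791768) ≈ 52.3511° (taking the acute solution since C < 90°)

C = 52.35°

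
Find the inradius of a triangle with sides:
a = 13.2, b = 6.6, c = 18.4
r = Area/s where s is the semi-perimeter.
s = (13.2 + 6.6 + 18.4)/2 = 38.2/2 = 19.1
Area = √(s(s−a)(s−b)(s−c)) = √(19.1·5.9·12.5·0.7) ≈ √986.038 ≈ 31.4012
r ≈ 31.4012/19.1 ≈ 1.64404

r = 1.644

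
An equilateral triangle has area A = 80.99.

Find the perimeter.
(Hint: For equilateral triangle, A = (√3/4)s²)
A = (√3/4)s²  ⇒  s² = 4A/√3 = 4·80.99/√3 = 323.96/1.73205 ≈ 187.038
s ≈ √187.038 ≈ 13.6762
Perimeter = 3s ≈ 3·13.6762 ≈ 41.0286

Perimeter = 41.03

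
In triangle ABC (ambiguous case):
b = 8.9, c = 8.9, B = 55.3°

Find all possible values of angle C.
b/sin(B) = c/sin(C)  ⇒  sin(C) = c·sin(B)/b = 8.9·sin(55.3°)/8.9
sin(55.3°) ≈ 0.822144
sin(C) ≈ 8.9·0.822144/8.9 ≈ 7.31708/8.9 ≈ 0.822144
Candidate 1: C₁ = arcsin(0.822144) ≈ 55.3°  →  A = 180° − 55.3° − 55.3° ≈ 69.4° > 0, valid
Candidate 2: C₂ = 180° − C₁ ≈ 124.7°  →  A = 180° − 55.3° − 124.7° ≈ 0° ≤ 0, not a valid triangle

C = 55.3° (one solution)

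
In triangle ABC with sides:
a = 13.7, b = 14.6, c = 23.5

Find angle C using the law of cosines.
c² = a² + b² − 2ab·cos(C)  ⇒  cos(C) = (a² + b² − c²)/(2ab)
cos(C) = (13.7² + 14.6² − 23.5²)/(2·13.7·14.6) = (187.69 + 213.16 − 552.25)/400.04 = -151.4/400.04 ≈ -0.378462
C = arccos(-0.378462) ≈ 112.238°

C = 112.2°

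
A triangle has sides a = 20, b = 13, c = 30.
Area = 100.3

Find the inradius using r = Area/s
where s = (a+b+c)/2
s = (20 + 13 + 30)/2 = 63/2 = 31.5
r = Area/s = 100.3/31.5 ≈ 3.18413

r = 3.184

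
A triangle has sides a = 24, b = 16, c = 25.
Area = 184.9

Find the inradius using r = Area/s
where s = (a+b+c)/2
s = (24 + 16 + 25)/2 = 65/2 = 32.5
r = Area/s = 184.9/32.5 ≈ 5.68923

r = 5.689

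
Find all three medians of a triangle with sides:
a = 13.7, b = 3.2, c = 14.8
Median formula: m_a = ½√(2b² + 2c² − a²) (and cyclically). a² = 187.69, b² = 10.24, c² = 219.04.
m_a = ½√(2·10.24 + 2·219.04 − 187.69) = ½√270.87 ≈ ½·16.4581 ≈ 8.22906
m_b = ½√(2·187.69 + 2·219.04 − 10.24) = ½√803.22 ≈ ½·28.3411 ≈ 14.1706
m_c = ½√(2·187.69 + 2·10.24 − 219.04) = ½√176.82 ≈ ½·13.2974 ≈ 6.64868

m_a = 8.229, m_b = 14.17, m_c = 6.649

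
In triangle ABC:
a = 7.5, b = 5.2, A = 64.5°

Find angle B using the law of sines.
a/sin(A) = b/sin(B)  ⇒  sin(B) = b·sin(A)/a = 5.2·sin(64.5°)/7.5
sin(64.5°) ≈ 0.902585
sin(B) ≈ 5.2·0.902585/7.5 ≈ 4.69344/7.5 ≈ 0.625792
B = arcsin(0.625792) ≈ 38.7404°
(Since b ≤ a we need B ≤ A, so the obtuse alternative 180° − 38.7404° ≈ 141.26° is rejected.)

B = 38.74°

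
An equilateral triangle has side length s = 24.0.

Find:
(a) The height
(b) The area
(a) The height splits the triangle into two 30-60-90 halves: h = s·√3/2 = 24.0·1.73205/2 ≈ 41.5692/2 ≈ 20.7846
(b) Area = (√3/4)·s² = (√3/4)·24.0² = (√3/4)·576 ≈ 0.433013·576 ≈ 249.415

Height = 20.78, Area = 249.4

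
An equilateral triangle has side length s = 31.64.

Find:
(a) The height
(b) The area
(a) The height splits the triangle into two 30-60-90 halves: h = s·√3/2 = 31.64·1.73205/2 ≈ 54.8021/2 ≈ 27.401
(b) Area = (√3/4)·s² = (√3/4)·31.64² = (√3/4)·1001.0896 ≈ 0.433013·1001.0896 ≈ 433.485

Height = 27.4, Area = 433.5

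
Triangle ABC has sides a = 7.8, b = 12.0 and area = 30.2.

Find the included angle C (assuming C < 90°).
Area = ½·a·b·sin(C)  ⇒  sin(C) = 2·Area/(a·b) = 2·30.2/(7.8·12.0) = 60.4/93.6 ≈ 0.645299
C = arcsin(0.645299) ≈ 40.1881° (taking the acute solution since C < 90°)

C = 40.19°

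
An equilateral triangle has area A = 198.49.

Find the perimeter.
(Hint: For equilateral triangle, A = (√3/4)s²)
A = (√3/4)s²  ⇒  s² = 4A/√3 = 4·198.49/√3 = 793.96/1.73205 ≈ 458.393
s ≈ √458.393 ≈ 21.4101
Perimeter = 3s ≈ 3·21.4101 ≈ 64.2303

Perimeter = 64.23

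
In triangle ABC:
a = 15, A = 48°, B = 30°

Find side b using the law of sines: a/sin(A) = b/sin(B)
a/sin(A) = b/sin(B)  ⇒  b = a·sin(B)/sin(A) = 15·sin(30°)/sin(48°)
sin(30°) ≈ 0.5, sin(48°) ≈ 0.743145
b ≈ 15·0.5/0.743145 ≈ 7.5/0.743145 ≈ 10.0922

b = 10.09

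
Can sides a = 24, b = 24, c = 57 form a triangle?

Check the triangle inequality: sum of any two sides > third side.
a + b vs c: 24 + 24 = 48 ≤ 57  ✗
a + c vs b: 24 + 57 = 81 > 24  ✓
b + c vs a: 24 + 57 = 81 > 24  ✓

No: 24 + 24 = 48 is not > 57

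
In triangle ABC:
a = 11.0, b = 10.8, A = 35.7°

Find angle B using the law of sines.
a/sin(A) = b/sin(B)  ⇒  sin(B) = b·sin(A)/a = 10.8·sin(35.7°)/11.0
sin(35.7°) ≈ 0.583541
sin(B) ≈ 10.8·0.583541/11.0 ≈ 6.30225/11.0 ≈ 0.572931
B = arcsin(0.572931) ≈ 34.9549°
(Since b ≤ a we need B ≤ A, so the obtuse alternative 180° − 34.9549° ≈ 145.045° is rejected.)

B = 34.95°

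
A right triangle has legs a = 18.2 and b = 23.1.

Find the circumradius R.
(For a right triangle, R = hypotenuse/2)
Hypotenuse c = √(a² + b²) = √(331.24 + 533.61) = √864.85 ≈ 29.4083
R = c/2 ≈ 29.4083/2 ≈ 14.7042

R = 14.7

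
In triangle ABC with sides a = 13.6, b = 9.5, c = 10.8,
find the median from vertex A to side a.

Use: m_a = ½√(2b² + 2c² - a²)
m_a = ½√(2·9.5² + 2·10.8² − 13.6²) = ½√(2·90.25 + 2·116.64 − 184.96) = ½√(180.5 + 233.28 − 184.96) = ½√228.82
√228.82 ≈ 15.1268, so m_a ≈ 7.5634

m_a = 7.563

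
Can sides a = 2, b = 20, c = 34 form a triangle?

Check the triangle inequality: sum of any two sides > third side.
a + b vs c: 2 + 20 = 22 ≤ 34  ✗
a + c vs b: 2 + 34 = 36 > 20  ✓
b + c vs a: 20 + 34 = 54 > 2  ✓

No: 2 + 20 = 22 is not > 34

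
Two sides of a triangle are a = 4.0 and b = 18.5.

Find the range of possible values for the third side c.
Triangle inequality: |a − b| < c < a + b
|a − b| = |4.0 − 18.5| = 14.5
a + b = 4.0 + 18.5 = 22.5

14.5 < c < 22.5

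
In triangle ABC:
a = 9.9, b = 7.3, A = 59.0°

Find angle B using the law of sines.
a/sin(A) = b/sin(B)  ⇒  sin(B) = b·sin(A)/a = 7.3·sin(59.0°)/9.9
sin(59.0°) ≈ 0.857167
sin(B) ≈ 7.3·0.857167/9.9 ≈ 6.25732/9.9 ≈ 0.632053
B = arcsin(0.632053) ≈ 39.2017°
(Since b ≤ a we need B ≤ A, so the obtuse alternative 180° − 39.2017° ≈ 140.798° is rejected.)

B = 39.2°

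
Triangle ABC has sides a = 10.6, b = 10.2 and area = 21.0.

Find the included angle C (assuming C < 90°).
Area = ½·a·b·sin(C)  ⇒  sin(C) = 2·Area/(a·b) = 2·21.0/(10.6·10.2) = 42/108.12 ≈ 0.388457
C = arcsin(0.388457) ≈ 22.8585° (taking the acute solution since C < 90°)

C = 22.86°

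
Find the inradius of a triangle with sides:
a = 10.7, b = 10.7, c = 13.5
r = Area/s where s is the semi-perimeter.
s = (10.7 + 10.7 + 13.5)/2 = 34.9/2 = 17.45
Area = √(s(s−a)(s−b)(s−c)) = √(17.45·6.75·6.75·3.95) ≈ √3140.51 ≈ 56.0402
r ≈ 56.0402/17.45 ≈ 3.21148

r = 3.211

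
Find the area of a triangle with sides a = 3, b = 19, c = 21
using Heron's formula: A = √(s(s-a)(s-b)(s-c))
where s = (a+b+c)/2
s = (3 + 19 + 21)/2 = 43/2 = 21.5
s − a = 18.5, s − b = 2.5, s − c = 0.5
s(s−a)(s−b)(s−c) = 21.5·18.5·2.5·0.5 = 497.1875
Area = √497.1875 ≈ 22.2977

s = 21.5, Area = 22.3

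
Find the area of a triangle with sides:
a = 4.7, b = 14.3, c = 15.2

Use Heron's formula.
s = (4.7 + 14.3 + 15.2)/2 = 34.2/2 = 17.1
s − a = 12.4, s − b = 2.8, s − c = 1.9
s(s−a)(s−b)(s−c) = 17.1·12.4·2.8·1.9 ≈ 1128.05
Area = √1128.05 ≈ 33.5865

Area = 33.59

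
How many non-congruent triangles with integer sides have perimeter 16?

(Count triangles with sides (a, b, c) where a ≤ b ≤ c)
Let a ≤ b ≤ c with a + b + c = 16. The only binding inequality is a + b > c, i.e. 16 − c > c, so c < 16/2; and c ≥ 16/3 since c is the largest side.
So 6 ≤ c ≤ 7. For each c, b runs from ⌈(16 − c)/2⌉ up to c (then a = 16 − b − c satisfies 1 ≤ a ≤ b automatically), giving c − ⌈(16 − c)/2⌉ + 1 choices.
Summing over c: 2 + 3 = 5
Check (closed form: nearest integer to p²/48 for even p, (p+3)²/48 for odd p): 16²/48 = 256/48 ≈ 5.33 → 5

5 triangles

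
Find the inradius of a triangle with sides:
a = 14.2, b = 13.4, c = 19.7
r = Area/s where s is the semi-perimeter.
s = (14.2 + 13.4 + 19.7)/2 = 47.3/2 = 23.65
Area = √(s(s−a)(s−b)(s−c)) = √(23.65·9.45·10.25·3.95) ≈ √9048.65 ≈ 95.1244
r ≈ 95.1244/23.65 ≈ 4.02217

r = 4.022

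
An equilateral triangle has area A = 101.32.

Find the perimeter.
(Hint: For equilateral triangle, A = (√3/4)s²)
A = (√3/4)s²  ⇒  s² = 4A/√3 = 4·101.32/√3 = 405.28/1.73205 ≈ 233.989
s ≈ √233.989 ≈ 15.2967
Perimeter = 3s ≈ 3·15.2967 ≈ 45.89

Perimeter = 45.89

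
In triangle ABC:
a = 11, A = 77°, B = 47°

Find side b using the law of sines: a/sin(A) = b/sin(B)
a/sin(A) = b/sin(B)  ⇒  b = a·sin(B)/sin(A) = 11·sin(47°)/sin(77°)
sin(47°) ≈ 0.731354, sin(77°) ≈ 0.97437
b ≈ 11·0.731354/0.97437 ≈ 8.04489/0.97437 ≈ 8.2565

b = 8.257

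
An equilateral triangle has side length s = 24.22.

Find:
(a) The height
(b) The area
(a) The height splits the triangle into two 30-60-90 halves: h = s·√3/2 = 24.22·1.73205/2 ≈ 41.9503/2 ≈ 20.9751
(b) Area = (√3/4)·s² = (√3/4)·24.22² = (√3/4)·586.6084 ≈ 0.433013·586.6084 ≈ 254.009

Height = 20.98, Area = 254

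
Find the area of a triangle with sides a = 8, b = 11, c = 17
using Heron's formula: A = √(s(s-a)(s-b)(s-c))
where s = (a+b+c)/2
s = (8 + 11 + 17)/2 = 36/2 = 18
s − a = 10, s − b = 7, s − c = 1
s(s−a)(s−b)(s−c) = 18·10·7·1 = 1260
Area = √1260 ≈ 35.4965

s = 18.0, Area = 35.5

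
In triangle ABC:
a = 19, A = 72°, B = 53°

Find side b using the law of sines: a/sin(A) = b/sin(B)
a/sin(A) = b/sin(B)  ⇒  b = a·sin(B)/sin(A) = 19·sin(53°)/sin(72°)
sin(53°) ≈ 0.798636, sin(72°) ≈ 0.951057
b ≈ 19·0.798636/0.951057 ≈ 15.1741/0.951057 ≈ 15.955

b = 15.95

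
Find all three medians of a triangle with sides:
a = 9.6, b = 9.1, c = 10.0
Median formula: m_a = ½√(2b² + 2c² − a²) (and cyclically). a² = 92.16, b² = 82.81, c² = 100.
m_a = ½√(2·82.81 + 2·100 − 92.16) = ½√273.46 ≈ ½·16.5366 ≈ 8.26831
m_b = ½√(2·92.16 + 2·100 − 82.81) = ½√301.51 ≈ ½·17.364 ≈ 8.68202
m_c = ½√(2·92.16 + 2·82.81 − 100) = ½√249.94 ≈ ½·15.8095 ≈ 7.90475

m_a = 8.268, m_b = 8.682, m_c = 7.905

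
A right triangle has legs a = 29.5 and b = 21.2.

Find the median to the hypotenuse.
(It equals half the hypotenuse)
Hypotenuse c = √(a² + b²) = √(870.25 + 449.44) = √1319.69 ≈ 36.3275
Median to hypotenuse = c/2 ≈ 36.3275/2 ≈ 18.1638

Median = 18.16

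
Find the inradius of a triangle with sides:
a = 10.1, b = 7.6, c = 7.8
r = Area/s where s is the semi-perimeter.
s = (10.1 + 7.6 + 7.8)/2 = 25.5/2 = 12.75
Area = √(s(s−a)(s−b)(s−c)) = √(12.75·2.65·5.15·4.95) ≈ √861.328 ≈ 29.3484
r ≈ 29.3484/12.75 ≈ 2.30183

r = 2.302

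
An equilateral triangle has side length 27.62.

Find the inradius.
r = Area/s with s the semi-perimeter.
Area = (√3/4)·27.62² = (√3/4)·762.8644 ≈ 0.433013·762.8644 ≈ 330.33
s = 3·27.62/2 = 41.43
r ≈ 330.33/41.43 ≈ 7.97321
(Equivalently r = side/(2√3) = 27.62/3.4641 ≈ 7.97321.)

r = 7.973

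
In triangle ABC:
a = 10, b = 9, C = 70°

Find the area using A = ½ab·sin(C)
A = ½·a·b·sin(C) = ½·10·9·sin(70°)
sin(70°) ≈ 0.939693
A ≈ ½·90·0.939693 = 45·0.939693 ≈ 42.2862

Area = 42.29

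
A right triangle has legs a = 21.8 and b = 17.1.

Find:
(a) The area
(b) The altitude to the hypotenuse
(a) The legs are perpendicular, so Area = ½·a·b = ½·21.8·17.1 = ½·372.78 = 186.39
(b) Hypotenuse c = √(a² + b²) = √(475.24 + 292.41) = √767.65 ≈ 27.7065
    Area = ½·c·h_c  ⇒  h_c = 2·Area/c = 372.78/27.7065 ≈ 13.4546

Area = 186.39, h_c = 13.45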